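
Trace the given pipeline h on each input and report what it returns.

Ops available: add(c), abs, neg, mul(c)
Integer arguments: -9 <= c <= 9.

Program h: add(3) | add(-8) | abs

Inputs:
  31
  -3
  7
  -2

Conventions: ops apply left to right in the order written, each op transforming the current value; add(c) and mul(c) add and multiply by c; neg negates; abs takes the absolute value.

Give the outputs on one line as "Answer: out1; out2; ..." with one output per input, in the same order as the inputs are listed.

Execution, op by op:
  31 -> 34 -> 26 -> 26
  -3 -> 0 -> -8 -> 8
  7 -> 10 -> 2 -> 2
  -2 -> 1 -> -7 -> 7

26; 8; 2; 7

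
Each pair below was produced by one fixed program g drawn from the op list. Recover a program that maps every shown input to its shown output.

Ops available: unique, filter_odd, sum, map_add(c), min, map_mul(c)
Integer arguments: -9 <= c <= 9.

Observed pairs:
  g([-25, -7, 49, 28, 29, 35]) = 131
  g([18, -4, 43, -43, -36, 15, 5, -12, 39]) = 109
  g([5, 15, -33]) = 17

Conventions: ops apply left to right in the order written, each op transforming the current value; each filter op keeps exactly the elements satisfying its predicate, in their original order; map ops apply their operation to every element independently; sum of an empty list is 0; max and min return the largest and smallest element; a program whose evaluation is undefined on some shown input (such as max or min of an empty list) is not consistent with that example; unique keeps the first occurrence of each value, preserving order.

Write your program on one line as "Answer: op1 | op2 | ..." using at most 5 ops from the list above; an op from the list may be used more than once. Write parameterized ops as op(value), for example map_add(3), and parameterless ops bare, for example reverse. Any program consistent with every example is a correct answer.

filter_odd | map_add(3) | map_add(7) | sum

Check, running the answer program on each example:
  [-25, -7, 49, 28, 29, 35] -> [-25, -7, 49, 29, 35] -> [-22, -4, 52, 32, 38] -> [-15, 3, 59, 39, 45] -> 131
  [18, -4, 43, -43, -36, 15, 5, -12, 39] -> [43, -43, 15, 5, 39] -> [46, -40, 18, 8, 42] -> [53, -33, 25, 15, 49] -> 109
  [5, 15, -33] -> [5, 15, -33] -> [8, 18, -30] -> [15, 25, -23] -> 17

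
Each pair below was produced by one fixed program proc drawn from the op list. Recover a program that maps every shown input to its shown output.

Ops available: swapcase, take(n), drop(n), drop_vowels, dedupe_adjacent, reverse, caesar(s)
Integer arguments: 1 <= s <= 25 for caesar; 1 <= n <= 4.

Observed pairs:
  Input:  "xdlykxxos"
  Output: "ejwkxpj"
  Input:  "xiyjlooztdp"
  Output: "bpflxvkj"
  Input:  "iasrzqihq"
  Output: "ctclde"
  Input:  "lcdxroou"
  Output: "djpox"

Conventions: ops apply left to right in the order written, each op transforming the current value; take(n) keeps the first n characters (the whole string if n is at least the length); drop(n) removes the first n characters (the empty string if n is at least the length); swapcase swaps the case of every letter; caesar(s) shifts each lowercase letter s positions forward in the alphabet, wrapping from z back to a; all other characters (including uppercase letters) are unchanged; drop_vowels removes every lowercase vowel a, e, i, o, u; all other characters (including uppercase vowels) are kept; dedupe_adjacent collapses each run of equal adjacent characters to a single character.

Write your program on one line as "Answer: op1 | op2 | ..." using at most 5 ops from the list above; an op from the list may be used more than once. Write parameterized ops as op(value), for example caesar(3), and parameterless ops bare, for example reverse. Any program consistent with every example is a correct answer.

dedupe_adjacent | drop_vowels | reverse | caesar(25) | caesar(13)

Check, running the answer program on each example:
  "xdlykxxos" -> "xdlykxos" -> "xdlykxs" -> "sxkyldx" -> "rwjxkcw" -> "ejwkxpj"
  "xiyjlooztdp" -> "xiyjloztdp" -> "xyjlztdp" -> "pdtzljyx" -> "ocsykixw" -> "bpflxvkj"
  "iasrzqihq" -> "iasrzqihq" -> "srzqhq" -> "qhqzrs" -> "pgpyqr" -> "ctclde"
  "lcdxroou" -> "lcdxrou" -> "lcdxr" -> "rxdcl" -> "qwcbk" -> "djpox"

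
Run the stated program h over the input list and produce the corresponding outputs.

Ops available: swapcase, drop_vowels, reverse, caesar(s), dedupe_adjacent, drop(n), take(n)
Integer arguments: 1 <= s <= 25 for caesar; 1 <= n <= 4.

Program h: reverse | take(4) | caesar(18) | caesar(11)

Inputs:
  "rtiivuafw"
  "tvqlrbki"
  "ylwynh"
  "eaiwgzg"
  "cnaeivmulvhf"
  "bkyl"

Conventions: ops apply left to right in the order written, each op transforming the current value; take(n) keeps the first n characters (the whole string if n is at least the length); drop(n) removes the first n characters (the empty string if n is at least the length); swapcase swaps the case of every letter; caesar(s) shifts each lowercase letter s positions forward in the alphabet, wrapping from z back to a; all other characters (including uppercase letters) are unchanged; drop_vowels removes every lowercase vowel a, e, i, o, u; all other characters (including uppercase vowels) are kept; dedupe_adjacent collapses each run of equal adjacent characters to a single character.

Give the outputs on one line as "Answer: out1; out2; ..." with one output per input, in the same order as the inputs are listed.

Execution, op by op:
  "rtiivuafw" -> "wfauviitr" -> "wfau" -> "oxsm" -> "zidx"
  "tvqlrbki" -> "ikbrlqvt" -> "ikbr" -> "actj" -> "lneu"
  "ylwynh" -> "hnywly" -> "hnyw" -> "zfqo" -> "kqbz"
  "eaiwgzg" -> "gzgwiae" -> "gzgw" -> "yryo" -> "jcjz"
  "cnaeivmulvhf" -> "fhvlumvieanc" -> "fhvl" -> "xznd" -> "ikyo"
  "bkyl" -> "lykb" -> "lykb" -> "dqct" -> "obne"

"zidx"; "lneu"; "kqbz"; "jcjz"; "ikyo"; "obne"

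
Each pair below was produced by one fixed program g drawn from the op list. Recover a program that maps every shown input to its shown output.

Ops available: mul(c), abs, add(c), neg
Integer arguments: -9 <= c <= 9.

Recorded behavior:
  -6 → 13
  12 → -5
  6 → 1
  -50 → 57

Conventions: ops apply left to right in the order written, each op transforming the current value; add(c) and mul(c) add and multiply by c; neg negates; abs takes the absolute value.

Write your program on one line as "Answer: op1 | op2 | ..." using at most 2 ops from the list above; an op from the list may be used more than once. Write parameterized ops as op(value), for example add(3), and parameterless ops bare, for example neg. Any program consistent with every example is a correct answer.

add(-7) | neg

Check, running the answer program on each example:
  -6 -> -13 -> 13
  12 -> 5 -> -5
  6 -> -1 -> 1
  -50 -> -57 -> 57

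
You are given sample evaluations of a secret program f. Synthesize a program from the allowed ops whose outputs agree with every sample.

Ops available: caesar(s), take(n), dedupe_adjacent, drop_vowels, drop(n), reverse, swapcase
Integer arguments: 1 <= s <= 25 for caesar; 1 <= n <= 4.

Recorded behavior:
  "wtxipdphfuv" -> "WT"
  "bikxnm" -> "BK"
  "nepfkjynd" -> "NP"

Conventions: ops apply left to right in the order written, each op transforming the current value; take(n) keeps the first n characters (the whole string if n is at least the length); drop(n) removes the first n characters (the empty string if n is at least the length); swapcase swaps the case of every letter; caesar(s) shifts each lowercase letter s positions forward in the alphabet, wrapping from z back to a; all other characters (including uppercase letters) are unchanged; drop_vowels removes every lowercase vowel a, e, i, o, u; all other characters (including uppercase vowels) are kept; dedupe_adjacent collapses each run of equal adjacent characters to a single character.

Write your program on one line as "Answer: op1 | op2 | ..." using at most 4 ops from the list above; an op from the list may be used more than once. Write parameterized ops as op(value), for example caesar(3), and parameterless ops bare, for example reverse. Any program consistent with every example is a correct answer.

drop_vowels | swapcase | take(2)

Check, running the answer program on each example:
  "wtxipdphfuv" -> "wtxpdphfv" -> "WTXPDPHFV" -> "WT"
  "bikxnm" -> "bkxnm" -> "BKXNM" -> "BK"
  "nepfkjynd" -> "npfkjynd" -> "NPFKJYND" -> "NP"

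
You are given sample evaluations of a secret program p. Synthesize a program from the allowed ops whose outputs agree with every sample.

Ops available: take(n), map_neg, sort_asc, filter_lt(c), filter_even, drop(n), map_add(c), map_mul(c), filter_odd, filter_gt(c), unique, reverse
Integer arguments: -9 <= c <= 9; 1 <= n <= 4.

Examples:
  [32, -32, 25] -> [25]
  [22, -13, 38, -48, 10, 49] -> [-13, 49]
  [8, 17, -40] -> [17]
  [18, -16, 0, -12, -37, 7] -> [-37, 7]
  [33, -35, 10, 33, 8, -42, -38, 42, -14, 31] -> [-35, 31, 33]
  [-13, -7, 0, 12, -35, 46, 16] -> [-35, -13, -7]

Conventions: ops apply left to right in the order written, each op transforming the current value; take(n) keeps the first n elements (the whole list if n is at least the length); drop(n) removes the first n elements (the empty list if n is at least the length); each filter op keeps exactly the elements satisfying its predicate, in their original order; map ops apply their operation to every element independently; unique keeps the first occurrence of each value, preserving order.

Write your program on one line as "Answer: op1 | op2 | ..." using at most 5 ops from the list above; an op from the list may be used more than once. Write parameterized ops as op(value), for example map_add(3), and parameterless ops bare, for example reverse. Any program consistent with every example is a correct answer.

filter_odd | reverse | sort_asc | take(3)

Check, running the answer program on each example:
  [32, -32, 25] -> [25] -> [25] -> [25] -> [25]
  [22, -13, 38, -48, 10, 49] -> [-13, 49] -> [49, -13] -> [-13, 49] -> [-13, 49]
  [8, 17, -40] -> [17] -> [17] -> [17] -> [17]
  [18, -16, 0, -12, -37, 7] -> [-37, 7] -> [7, -37] -> [-37, 7] -> [-37, 7]
  [33, -35, 10, 33, 8, -42, -38, 42, -14, 31] -> [33, -35, 33, 31] -> [31, 33, -35, 33] -> [-35, 31, 33, 33] -> [-35, 31, 33]
  [-13, -7, 0, 12, -35, 46, 16] -> [-13, -7, -35] -> [-35, -7, -13] -> [-35, -13, -7] -> [-35, -13, -7]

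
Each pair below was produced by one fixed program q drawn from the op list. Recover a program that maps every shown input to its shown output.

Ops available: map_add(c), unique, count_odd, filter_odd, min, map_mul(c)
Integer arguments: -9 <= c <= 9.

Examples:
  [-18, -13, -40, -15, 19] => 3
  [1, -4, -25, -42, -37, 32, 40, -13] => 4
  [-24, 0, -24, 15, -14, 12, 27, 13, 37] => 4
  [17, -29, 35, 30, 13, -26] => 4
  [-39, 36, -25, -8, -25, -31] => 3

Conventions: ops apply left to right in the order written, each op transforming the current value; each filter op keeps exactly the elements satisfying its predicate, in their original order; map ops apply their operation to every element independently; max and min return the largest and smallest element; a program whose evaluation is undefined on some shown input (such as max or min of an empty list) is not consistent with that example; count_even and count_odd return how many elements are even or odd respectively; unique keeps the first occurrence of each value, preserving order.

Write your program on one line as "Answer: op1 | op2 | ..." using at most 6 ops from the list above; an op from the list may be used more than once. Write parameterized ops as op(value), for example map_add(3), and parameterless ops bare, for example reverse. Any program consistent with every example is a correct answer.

map_mul(-7) | filter_odd | unique | map_mul(-6) | map_add(-3) | count_odd

Check, running the answer program on each example:
  [-18, -13, -40, -15, 19] -> [126, 91, 280, 105, -133] -> [91, 105, -133] -> [91, 105, -133] -> [-546, -630, 798] -> [-549, -633, 795] -> 3
  [1, -4, -25, -42, -37, 32, 40, -13] -> [-7, 28, 175, 294, 259, -224, -280, 91] -> [-7, 175, 259, 91] -> [-7, 175, 259, 91] -> [42, -1050, -1554, -546] -> [39, -1053, -1557, -549] -> 4
  [-24, 0, -24, 15, -14, 12, 27, 13, 37] -> [168, 0, 168, -105, 98, -84, -189, -91, -259] -> [-105, -189, -91, -259] -> [-105, -189, -91, -259] -> [630, 1134, 546, 1554] -> [627, 1131, 543, 1551] -> 4
  [17, -29, 35, 30, 13, -26] -> [-119, 203, -245, -210, -91, 182] -> [-119, 203, -245, -91] -> [-119, 203, -245, -91] -> [714, -1218, 1470, 546] -> [711, -1221, 1467, 543] -> 4
  [-39, 36, -25, -8, -25, -31] -> [273, -252, 175, 56, 175, 217] -> [273, 175, 175, 217] -> [273, 175, 217] -> [-1638, -1050, -1302] -> [-1641, -1053, -1305] -> 3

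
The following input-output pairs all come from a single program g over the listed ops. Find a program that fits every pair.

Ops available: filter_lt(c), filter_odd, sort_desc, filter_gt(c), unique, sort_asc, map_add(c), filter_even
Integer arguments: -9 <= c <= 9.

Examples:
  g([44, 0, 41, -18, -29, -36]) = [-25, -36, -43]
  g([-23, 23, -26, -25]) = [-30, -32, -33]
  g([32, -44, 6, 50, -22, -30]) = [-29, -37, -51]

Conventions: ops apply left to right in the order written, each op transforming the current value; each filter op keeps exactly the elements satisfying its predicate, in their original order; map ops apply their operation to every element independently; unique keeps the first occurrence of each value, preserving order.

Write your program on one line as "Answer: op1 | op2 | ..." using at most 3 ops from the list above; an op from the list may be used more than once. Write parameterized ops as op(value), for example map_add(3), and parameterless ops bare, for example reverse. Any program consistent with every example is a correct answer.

map_add(-7) | filter_lt(-7) | sort_desc

Check, running the answer program on each example:
  [44, 0, 41, -18, -29, -36] -> [37, -7, 34, -25, -36, -43] -> [-25, -36, -43] -> [-25, -36, -43]
  [-23, 23, -26, -25] -> [-30, 16, -33, -32] -> [-30, -33, -32] -> [-30, -32, -33]
  [32, -44, 6, 50, -22, -30] -> [25, -51, -1, 43, -29, -37] -> [-51, -29, -37] -> [-29, -37, -51]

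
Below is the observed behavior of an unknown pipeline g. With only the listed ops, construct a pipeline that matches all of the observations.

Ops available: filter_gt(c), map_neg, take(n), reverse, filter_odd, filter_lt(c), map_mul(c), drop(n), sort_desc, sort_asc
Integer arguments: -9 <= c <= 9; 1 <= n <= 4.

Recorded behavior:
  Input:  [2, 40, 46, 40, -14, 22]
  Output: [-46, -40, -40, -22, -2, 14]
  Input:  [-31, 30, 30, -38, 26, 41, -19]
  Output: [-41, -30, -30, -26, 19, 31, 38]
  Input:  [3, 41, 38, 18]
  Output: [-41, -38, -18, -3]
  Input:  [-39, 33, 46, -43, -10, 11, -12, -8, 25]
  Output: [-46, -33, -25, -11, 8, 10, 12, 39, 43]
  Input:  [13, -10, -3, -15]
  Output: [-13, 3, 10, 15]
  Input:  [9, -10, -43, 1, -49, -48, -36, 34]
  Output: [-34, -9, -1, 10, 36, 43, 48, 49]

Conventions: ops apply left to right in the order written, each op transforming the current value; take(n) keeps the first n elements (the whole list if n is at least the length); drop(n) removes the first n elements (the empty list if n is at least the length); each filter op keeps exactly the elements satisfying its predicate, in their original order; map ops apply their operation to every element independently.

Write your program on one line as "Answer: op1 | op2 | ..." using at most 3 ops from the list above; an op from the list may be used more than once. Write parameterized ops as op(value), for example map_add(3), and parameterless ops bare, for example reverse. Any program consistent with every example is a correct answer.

map_neg | reverse | sort_asc

Check, running the answer program on each example:
  [2, 40, 46, 40, -14, 22] -> [-2, -40, -46, -40, 14, -22] -> [-22, 14, -40, -46, -40, -2] -> [-46, -40, -40, -22, -2, 14]
  [-31, 30, 30, -38, 26, 41, -19] -> [31, -30, -30, 38, -26, -41, 19] -> [19, -41, -26, 38, -30, -30, 31] -> [-41, -30, -30, -26, 19, 31, 38]
  [3, 41, 38, 18] -> [-3, -41, -38, -18] -> [-18, -38, -41, -3] -> [-41, -38, -18, -3]
  [-39, 33, 46, -43, -10, 11, -12, -8, 25] -> [39, -33, -46, 43, 10, -11, 12, 8, -25] -> [-25, 8, 12, -11, 10, 43, -46, -33, 39] -> [-46, -33, -25, -11, 8, 10, 12, 39, 43]
  [13, -10, -3, -15] -> [-13, 10, 3, 15] -> [15, 3, 10, -13] -> [-13, 3, 10, 15]
  [9, -10, -43, 1, -49, -48, -36, 34] -> [-9, 10, 43, -1, 49, 48, 36, -34] -> [-34, 36, 48, 49, -1, 43, 10, -9] -> [-34, -9, -1, 10, 36, 43, 48, 49]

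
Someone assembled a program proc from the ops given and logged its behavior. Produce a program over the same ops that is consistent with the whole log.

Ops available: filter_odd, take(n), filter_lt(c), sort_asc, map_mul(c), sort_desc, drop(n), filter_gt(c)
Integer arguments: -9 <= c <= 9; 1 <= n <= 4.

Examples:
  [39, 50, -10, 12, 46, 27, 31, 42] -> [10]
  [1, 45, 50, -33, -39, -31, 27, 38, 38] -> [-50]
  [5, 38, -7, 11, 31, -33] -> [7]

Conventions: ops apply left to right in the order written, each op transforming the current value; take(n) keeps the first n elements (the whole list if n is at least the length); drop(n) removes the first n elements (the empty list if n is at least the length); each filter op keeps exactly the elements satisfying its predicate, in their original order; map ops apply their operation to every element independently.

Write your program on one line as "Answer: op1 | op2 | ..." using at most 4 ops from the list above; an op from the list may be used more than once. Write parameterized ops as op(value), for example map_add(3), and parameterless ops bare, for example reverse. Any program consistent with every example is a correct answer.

drop(2) | take(1) | map_mul(-1)

Check, running the answer program on each example:
  [39, 50, -10, 12, 46, 27, 31, 42] -> [-10, 12, 46, 27, 31, 42] -> [-10] -> [10]
  [1, 45, 50, -33, -39, -31, 27, 38, 38] -> [50, -33, -39, -31, 27, 38, 38] -> [50] -> [-50]
  [5, 38, -7, 11, 31, -33] -> [-7, 11, 31, -33] -> [-7] -> [7]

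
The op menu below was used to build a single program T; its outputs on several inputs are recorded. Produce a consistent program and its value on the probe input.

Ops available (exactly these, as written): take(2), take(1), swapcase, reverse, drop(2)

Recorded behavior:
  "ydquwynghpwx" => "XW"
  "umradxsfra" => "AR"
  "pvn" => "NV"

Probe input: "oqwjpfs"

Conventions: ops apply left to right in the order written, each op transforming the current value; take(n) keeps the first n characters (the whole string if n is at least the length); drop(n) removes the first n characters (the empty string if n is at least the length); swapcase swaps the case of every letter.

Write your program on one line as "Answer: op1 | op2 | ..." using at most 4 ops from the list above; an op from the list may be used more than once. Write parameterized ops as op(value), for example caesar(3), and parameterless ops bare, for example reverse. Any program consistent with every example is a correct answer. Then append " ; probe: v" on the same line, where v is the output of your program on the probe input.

reverse | swapcase | take(2) ; probe: "SF"

Check, running the answer program on each example:
  "ydquwynghpwx" -> "xwphgnywuqdy" -> "XWPHGNYWUQDY" -> "XW"
  "umradxsfra" -> "arfsxdarmu" -> "ARFSXDARMU" -> "AR"
  "pvn" -> "nvp" -> "NVP" -> "NV"
  probe: "oqwjpfs" -> "sfpjwqo" -> "SFPJWQO" -> "SF"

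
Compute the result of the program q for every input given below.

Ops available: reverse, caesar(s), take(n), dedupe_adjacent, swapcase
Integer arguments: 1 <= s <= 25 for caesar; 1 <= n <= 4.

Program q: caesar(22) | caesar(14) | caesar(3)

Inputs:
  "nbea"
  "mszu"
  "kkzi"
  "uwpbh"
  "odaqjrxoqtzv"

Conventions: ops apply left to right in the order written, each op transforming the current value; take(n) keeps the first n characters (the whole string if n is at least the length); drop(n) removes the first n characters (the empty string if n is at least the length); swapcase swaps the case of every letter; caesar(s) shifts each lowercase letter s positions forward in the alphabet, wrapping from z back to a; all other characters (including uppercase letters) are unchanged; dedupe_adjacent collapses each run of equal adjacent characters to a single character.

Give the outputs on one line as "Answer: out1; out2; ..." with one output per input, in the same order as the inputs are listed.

"aorn"; "zfmh"; "xxmv"; "hjcou"; "bqndwekbdgmi"

Execution, op by op:
  "nbea" -> "jxaw" -> "xlok" -> "aorn"
  "mszu" -> "iovq" -> "wcje" -> "zfmh"
  "kkzi" -> "ggve" -> "uujs" -> "xxmv"
  "uwpbh" -> "qslxd" -> "egzlr" -> "hjcou"
  "odaqjrxoqtzv" -> "kzwmfntkmpvr" -> "ynkatbhyadjf" -> "bqndwekbdgmi"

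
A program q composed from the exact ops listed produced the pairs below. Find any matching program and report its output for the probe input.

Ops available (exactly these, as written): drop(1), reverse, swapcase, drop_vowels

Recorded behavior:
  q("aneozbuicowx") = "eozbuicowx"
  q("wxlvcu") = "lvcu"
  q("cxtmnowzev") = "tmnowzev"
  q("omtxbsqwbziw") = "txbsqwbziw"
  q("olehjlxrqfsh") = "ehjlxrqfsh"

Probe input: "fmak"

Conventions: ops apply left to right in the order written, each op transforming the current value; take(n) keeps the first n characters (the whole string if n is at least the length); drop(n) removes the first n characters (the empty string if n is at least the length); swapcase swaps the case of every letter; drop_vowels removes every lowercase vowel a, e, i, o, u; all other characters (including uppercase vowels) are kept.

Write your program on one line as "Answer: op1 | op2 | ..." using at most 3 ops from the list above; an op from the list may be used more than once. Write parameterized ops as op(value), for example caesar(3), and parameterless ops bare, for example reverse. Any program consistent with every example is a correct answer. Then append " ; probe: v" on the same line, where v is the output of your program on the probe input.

drop(1) | drop(1) ; probe: "ak"

Check, running the answer program on each example:
  "aneozbuicowx" -> "neozbuicowx" -> "eozbuicowx"
  "wxlvcu" -> "xlvcu" -> "lvcu"
  "cxtmnowzev" -> "xtmnowzev" -> "tmnowzev"
  "omtxbsqwbziw" -> "mtxbsqwbziw" -> "txbsqwbziw"
  "olehjlxrqfsh" -> "lehjlxrqfsh" -> "ehjlxrqfsh"
  probe: "fmak" -> "mak" -> "ak"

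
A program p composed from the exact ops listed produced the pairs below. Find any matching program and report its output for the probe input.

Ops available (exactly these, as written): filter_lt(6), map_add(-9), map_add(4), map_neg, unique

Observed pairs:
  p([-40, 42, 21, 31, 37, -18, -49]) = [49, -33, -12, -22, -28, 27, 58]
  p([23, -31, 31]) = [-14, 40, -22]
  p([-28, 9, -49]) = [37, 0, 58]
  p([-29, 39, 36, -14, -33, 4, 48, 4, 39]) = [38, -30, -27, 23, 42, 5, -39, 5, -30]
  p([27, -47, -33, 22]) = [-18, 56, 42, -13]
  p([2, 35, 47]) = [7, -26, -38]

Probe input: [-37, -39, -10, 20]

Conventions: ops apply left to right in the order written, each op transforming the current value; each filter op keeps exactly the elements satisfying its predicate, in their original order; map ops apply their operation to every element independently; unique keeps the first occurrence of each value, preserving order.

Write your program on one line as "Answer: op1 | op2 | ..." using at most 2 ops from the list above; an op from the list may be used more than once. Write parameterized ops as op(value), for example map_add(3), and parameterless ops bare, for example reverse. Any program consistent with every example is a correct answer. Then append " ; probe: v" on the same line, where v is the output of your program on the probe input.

map_add(-9) | map_neg ; probe: [46, 48, 19, -11]

Check, running the answer program on each example:
  [-40, 42, 21, 31, 37, -18, -49] -> [-49, 33, 12, 22, 28, -27, -58] -> [49, -33, -12, -22, -28, 27, 58]
  [23, -31, 31] -> [14, -40, 22] -> [-14, 40, -22]
  [-28, 9, -49] -> [-37, 0, -58] -> [37, 0, 58]
  [-29, 39, 36, -14, -33, 4, 48, 4, 39] -> [-38, 30, 27, -23, -42, -5, 39, -5, 30] -> [38, -30, -27, 23, 42, 5, -39, 5, -30]
  [27, -47, -33, 22] -> [18, -56, -42, 13] -> [-18, 56, 42, -13]
  [2, 35, 47] -> [-7, 26, 38] -> [7, -26, -38]
  probe: [-37, -39, -10, 20] -> [-46, -48, -19, 11] -> [46, 48, 19, -11]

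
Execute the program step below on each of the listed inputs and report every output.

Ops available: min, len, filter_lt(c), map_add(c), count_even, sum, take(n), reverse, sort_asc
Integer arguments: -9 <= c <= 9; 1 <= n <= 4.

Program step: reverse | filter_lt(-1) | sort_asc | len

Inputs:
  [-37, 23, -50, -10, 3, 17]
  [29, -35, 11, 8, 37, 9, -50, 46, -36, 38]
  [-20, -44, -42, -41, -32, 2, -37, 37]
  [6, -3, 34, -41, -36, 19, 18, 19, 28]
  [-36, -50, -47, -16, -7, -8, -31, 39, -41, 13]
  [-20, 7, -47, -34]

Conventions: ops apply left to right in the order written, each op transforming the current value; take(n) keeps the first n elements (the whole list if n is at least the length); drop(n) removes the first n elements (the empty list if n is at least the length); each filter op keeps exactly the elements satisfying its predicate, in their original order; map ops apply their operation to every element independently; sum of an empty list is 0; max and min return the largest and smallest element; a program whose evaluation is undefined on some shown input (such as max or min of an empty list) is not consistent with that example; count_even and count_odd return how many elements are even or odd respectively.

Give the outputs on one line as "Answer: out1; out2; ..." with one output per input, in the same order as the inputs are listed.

3; 3; 6; 3; 8; 3

Execution, op by op:
  [-37, 23, -50, -10, 3, 17] -> [17, 3, -10, -50, 23, -37] -> [-10, -50, -37] -> [-50, -37, -10] -> 3
  [29, -35, 11, 8, 37, 9, -50, 46, -36, 38] -> [38, -36, 46, -50, 9, 37, 8, 11, -35, 29] -> [-36, -50, -35] -> [-50, -36, -35] -> 3
  [-20, -44, -42, -41, -32, 2, -37, 37] -> [37, -37, 2, -32, -41, -42, -44, -20] -> [-37, -32, -41, -42, -44, -20] -> [-44, -42, -41, -37, -32, -20] -> 6
  [6, -3, 34, -41, -36, 19, 18, 19, 28] -> [28, 19, 18, 19, -36, -41, 34, -3, 6] -> [-36, -41, -3] -> [-41, -36, -3] -> 3
  [-36, -50, -47, -16, -7, -8, -31, 39, -41, 13] -> [13, -41, 39, -31, -8, -7, -16, -47, -50, -36] -> [-41, -31, -8, -7, -16, -47, -50, -36] -> [-50, -47, -41, -36, -31, -16, -8, -7] -> 8
  [-20, 7, -47, -34] -> [-34, -47, 7, -20] -> [-34, -47, -20] -> [-47, -34, -20] -> 3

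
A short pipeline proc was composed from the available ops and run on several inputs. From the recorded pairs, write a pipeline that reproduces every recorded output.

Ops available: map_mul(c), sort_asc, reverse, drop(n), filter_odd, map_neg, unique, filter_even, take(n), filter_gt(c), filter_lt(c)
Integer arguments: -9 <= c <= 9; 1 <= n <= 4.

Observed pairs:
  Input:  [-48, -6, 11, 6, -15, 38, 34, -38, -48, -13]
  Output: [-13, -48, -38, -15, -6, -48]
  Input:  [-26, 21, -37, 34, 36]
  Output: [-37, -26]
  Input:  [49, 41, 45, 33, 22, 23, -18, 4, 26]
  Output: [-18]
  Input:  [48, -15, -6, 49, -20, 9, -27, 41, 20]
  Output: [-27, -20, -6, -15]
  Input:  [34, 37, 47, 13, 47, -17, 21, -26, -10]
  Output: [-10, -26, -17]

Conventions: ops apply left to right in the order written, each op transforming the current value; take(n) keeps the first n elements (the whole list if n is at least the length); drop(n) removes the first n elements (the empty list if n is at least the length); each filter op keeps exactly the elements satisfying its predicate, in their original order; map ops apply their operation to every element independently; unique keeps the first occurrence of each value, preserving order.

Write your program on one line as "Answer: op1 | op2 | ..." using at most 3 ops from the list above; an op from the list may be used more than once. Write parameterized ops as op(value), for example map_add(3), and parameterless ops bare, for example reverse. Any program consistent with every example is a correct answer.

reverse | filter_lt(-4)

Check, running the answer program on each example:
  [-48, -6, 11, 6, -15, 38, 34, -38, -48, -13] -> [-13, -48, -38, 34, 38, -15, 6, 11, -6, -48] -> [-13, -48, -38, -15, -6, -48]
  [-26, 21, -37, 34, 36] -> [36, 34, -37, 21, -26] -> [-37, -26]
  [49, 41, 45, 33, 22, 23, -18, 4, 26] -> [26, 4, -18, 23, 22, 33, 45, 41, 49] -> [-18]
  [48, -15, -6, 49, -20, 9, -27, 41, 20] -> [20, 41, -27, 9, -20, 49, -6, -15, 48] -> [-27, -20, -6, -15]
  [34, 37, 47, 13, 47, -17, 21, -26, -10] -> [-10, -26, 21, -17, 47, 13, 47, 37, 34] -> [-10, -26, -17]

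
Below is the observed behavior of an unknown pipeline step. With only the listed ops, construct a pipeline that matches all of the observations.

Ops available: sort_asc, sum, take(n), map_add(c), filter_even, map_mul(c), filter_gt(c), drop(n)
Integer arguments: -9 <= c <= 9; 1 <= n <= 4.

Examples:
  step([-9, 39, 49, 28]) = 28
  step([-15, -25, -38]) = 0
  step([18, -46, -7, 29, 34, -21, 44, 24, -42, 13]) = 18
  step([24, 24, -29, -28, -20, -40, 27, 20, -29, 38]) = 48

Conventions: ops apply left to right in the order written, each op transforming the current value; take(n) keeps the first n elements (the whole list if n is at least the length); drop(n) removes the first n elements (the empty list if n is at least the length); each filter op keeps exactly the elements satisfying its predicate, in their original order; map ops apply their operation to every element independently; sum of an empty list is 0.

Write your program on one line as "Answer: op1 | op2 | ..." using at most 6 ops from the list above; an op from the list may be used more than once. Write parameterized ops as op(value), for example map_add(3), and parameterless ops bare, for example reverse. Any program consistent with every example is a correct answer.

take(4) | sort_asc | filter_even | filter_gt(-7) | sum

Check, running the answer program on each example:
  [-9, 39, 49, 28] -> [-9, 39, 49, 28] -> [-9, 28, 39, 49] -> [28] -> [28] -> 28
  [-15, -25, -38] -> [-15, -25, -38] -> [-38, -25, -15] -> [-38] -> [] -> 0
  [18, -46, -7, 29, 34, -21, 44, 24, -42, 13] -> [18, -46, -7, 29] -> [-46, -7, 18, 29] -> [-46, 18] -> [18] -> 18
  [24, 24, -29, -28, -20, -40, 27, 20, -29, 38] -> [24, 24, -29, -28] -> [-29, -28, 24, 24] -> [-28, 24, 24] -> [24, 24] -> 48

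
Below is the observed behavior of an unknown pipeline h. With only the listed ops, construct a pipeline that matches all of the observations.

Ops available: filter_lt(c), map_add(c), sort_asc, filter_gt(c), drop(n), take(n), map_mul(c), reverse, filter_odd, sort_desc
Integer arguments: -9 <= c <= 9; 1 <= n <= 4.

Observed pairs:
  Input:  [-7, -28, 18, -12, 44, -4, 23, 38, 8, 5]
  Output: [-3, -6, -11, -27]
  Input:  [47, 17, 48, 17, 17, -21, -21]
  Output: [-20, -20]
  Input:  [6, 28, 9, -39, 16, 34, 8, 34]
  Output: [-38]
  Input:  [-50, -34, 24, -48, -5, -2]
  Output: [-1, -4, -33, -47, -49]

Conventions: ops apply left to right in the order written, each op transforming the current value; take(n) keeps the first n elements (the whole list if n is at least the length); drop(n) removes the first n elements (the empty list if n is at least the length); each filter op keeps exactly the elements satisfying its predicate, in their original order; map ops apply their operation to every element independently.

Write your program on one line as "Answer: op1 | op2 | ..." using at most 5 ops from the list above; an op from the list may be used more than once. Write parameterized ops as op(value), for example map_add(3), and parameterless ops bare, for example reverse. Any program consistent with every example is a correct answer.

map_add(-2) | map_add(-4) | sort_desc | map_add(7) | filter_lt(1)

Check, running the answer program on each example:
  [-7, -28, 18, -12, 44, -4, 23, 38, 8, 5] -> [-9, -30, 16, -14, 42, -6, 21, 36, 6, 3] -> [-13, -34, 12, -18, 38, -10, 17, 32, 2, -1] -> [38, 32, 17, 12, 2, -1, -10, -13, -18, -34] -> [45, 39, 24, 19, 9, 6, -3, -6, -11, -27] -> [-3, -6, -11, -27]
  [47, 17, 48, 17, 17, -21, -21] -> [45, 15, 46, 15, 15, -23, -23] -> [41, 11, 42, 11, 11, -27, -27] -> [42, 41, 11, 11, 11, -27, -27] -> [49, 48, 18, 18, 18, -20, -20] -> [-20, -20]
  [6, 28, 9, -39, 16, 34, 8, 34] -> [4, 26, 7, -41, 14, 32, 6, 32] -> [0, 22, 3, -45, 10, 28, 2, 28] -> [28, 28, 22, 10, 3, 2, 0, -45] -> [35, 35, 29, 17, 10, 9, 7, -38] -> [-38]
  [-50, -34, 24, -48, -5, -2] -> [-52, -36, 22, -50, -7, -4] -> [-56, -40, 18, -54, -11, -8] -> [18, -8, -11, -40, -54, -56] -> [25, -1, -4, -33, -47, -49] -> [-1, -4, -33, -47, -49]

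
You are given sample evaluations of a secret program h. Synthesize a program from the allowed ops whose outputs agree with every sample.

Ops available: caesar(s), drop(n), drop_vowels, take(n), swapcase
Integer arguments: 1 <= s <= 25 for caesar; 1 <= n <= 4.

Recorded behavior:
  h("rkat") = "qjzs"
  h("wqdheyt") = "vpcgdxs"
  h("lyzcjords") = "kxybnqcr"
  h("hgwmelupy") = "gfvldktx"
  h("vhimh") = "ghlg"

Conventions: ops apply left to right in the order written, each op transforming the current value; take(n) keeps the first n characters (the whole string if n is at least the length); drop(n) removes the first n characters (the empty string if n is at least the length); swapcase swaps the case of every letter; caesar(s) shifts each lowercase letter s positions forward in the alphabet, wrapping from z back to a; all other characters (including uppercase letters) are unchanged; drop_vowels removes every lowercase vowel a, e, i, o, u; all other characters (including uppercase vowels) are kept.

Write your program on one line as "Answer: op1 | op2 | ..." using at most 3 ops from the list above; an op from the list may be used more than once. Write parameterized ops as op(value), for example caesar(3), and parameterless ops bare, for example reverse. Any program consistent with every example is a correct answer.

caesar(25) | drop_vowels

Check, running the answer program on each example:
  "rkat" -> "qjzs" -> "qjzs"
  "wqdheyt" -> "vpcgdxs" -> "vpcgdxs"
  "lyzcjords" -> "kxybinqcr" -> "kxybnqcr"
  "hgwmelupy" -> "gfvldktox" -> "gfvldktx"
  "vhimh" -> "ughlg" -> "ghlg"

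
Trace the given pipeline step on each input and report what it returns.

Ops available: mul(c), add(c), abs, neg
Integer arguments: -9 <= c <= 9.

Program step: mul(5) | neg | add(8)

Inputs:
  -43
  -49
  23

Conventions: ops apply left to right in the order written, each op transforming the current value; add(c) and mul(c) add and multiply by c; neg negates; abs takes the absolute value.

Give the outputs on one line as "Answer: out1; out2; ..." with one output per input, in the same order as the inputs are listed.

Execution, op by op:
  -43 -> -215 -> 215 -> 223
  -49 -> -245 -> 245 -> 253
  23 -> 115 -> -115 -> -107

223; 253; -107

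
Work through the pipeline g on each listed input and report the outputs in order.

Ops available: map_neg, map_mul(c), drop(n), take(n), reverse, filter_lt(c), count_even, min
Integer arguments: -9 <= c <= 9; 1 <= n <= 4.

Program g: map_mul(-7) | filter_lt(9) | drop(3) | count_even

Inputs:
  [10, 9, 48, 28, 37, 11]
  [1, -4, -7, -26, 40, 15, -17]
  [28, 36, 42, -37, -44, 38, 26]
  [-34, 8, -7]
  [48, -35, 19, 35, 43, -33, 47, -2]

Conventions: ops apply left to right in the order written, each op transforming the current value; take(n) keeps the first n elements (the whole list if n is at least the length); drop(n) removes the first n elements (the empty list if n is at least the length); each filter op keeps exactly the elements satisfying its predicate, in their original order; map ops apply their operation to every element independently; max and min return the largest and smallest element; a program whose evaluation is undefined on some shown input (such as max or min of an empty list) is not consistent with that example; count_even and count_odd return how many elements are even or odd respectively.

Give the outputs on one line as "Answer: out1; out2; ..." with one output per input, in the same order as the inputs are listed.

1; 0; 2; 0; 0

Execution, op by op:
  [10, 9, 48, 28, 37, 11] -> [-70, -63, -336, -196, -259, -77] -> [-70, -63, -336, -196, -259, -77] -> [-196, -259, -77] -> 1
  [1, -4, -7, -26, 40, 15, -17] -> [-7, 28, 49, 182, -280, -105, 119] -> [-7, -280, -105] -> [] -> 0
  [28, 36, 42, -37, -44, 38, 26] -> [-196, -252, -294, 259, 308, -266, -182] -> [-196, -252, -294, -266, -182] -> [-266, -182] -> 2
  [-34, 8, -7] -> [238, -56, 49] -> [-56] -> [] -> 0
  [48, -35, 19, 35, 43, -33, 47, -2] -> [-336, 245, -133, -245, -301, 231, -329, 14] -> [-336, -133, -245, -301, -329] -> [-301, -329] -> 0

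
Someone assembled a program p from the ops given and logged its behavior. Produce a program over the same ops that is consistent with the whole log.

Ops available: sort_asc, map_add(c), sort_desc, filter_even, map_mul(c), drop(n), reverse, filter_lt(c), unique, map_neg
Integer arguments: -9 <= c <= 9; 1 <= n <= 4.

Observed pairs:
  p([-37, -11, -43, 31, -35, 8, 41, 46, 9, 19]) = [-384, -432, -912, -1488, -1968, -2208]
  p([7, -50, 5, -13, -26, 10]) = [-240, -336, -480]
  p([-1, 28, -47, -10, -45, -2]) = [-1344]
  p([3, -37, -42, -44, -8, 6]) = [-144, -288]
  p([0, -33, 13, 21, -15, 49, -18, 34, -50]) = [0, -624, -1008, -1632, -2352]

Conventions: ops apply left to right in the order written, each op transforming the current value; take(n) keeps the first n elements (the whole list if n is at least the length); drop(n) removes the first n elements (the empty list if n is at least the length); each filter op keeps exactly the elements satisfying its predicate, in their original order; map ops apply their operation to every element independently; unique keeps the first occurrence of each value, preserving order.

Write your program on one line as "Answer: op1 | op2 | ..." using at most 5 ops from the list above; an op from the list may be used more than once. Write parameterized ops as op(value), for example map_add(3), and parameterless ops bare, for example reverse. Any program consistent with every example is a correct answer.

map_mul(-6) | filter_lt(1) | sort_desc | map_mul(8)

Check, running the answer program on each example:
  [-37, -11, -43, 31, -35, 8, 41, 46, 9, 19] -> [222, 66, 258, -186, 210, -48, -246, -276, -54, -114] -> [-186, -48, -246, -276, -54, -114] -> [-48, -54, -114, -186, -246, -276] -> [-384, -432, -912, -1488, -1968, -2208]
  [7, -50, 5, -13, -26, 10] -> [-42, 300, -30, 78, 156, -60] -> [-42, -30, -60] -> [-30, -42, -60] -> [-240, -336, -480]
  [-1, 28, -47, -10, -45, -2] -> [6, -168, 282, 60, 270, 12] -> [-168] -> [-168] -> [-1344]
  [3, -37, -42, -44, -8, 6] -> [-18, 222, 252, 264, 48, -36] -> [-18, -36] -> [-18, -36] -> [-144, -288]
  [0, -33, 13, 21, -15, 49, -18, 34, -50] -> [0, 198, -78, -126, 90, -294, 108, -204, 300] -> [0, -78, -126, -294, -204] -> [0, -78, -126, -204, -294] -> [0, -624, -1008, -1632, -2352]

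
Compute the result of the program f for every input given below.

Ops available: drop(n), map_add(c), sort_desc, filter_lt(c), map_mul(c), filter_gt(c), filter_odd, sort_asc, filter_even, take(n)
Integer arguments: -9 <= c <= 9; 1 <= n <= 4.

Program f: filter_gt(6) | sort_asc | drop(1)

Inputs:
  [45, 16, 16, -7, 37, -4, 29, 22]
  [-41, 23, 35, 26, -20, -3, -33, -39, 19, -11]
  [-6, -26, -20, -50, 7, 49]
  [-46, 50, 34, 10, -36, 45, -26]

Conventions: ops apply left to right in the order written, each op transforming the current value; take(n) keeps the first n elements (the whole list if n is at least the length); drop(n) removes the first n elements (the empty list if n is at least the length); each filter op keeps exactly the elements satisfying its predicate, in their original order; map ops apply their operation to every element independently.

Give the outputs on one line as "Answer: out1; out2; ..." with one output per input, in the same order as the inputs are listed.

Execution, op by op:
  [45, 16, 16, -7, 37, -4, 29, 22] -> [45, 16, 16, 37, 29, 22] -> [16, 16, 22, 29, 37, 45] -> [16, 22, 29, 37, 45]
  [-41, 23, 35, 26, -20, -3, -33, -39, 19, -11] -> [23, 35, 26, 19] -> [19, 23, 26, 35] -> [23, 26, 35]
  [-6, -26, -20, -50, 7, 49] -> [7, 49] -> [7, 49] -> [49]
  [-46, 50, 34, 10, -36, 45, -26] -> [50, 34, 10, 45] -> [10, 34, 45, 50] -> [34, 45, 50]

[16, 22, 29, 37, 45]; [23, 26, 35]; [49]; [34, 45, 50]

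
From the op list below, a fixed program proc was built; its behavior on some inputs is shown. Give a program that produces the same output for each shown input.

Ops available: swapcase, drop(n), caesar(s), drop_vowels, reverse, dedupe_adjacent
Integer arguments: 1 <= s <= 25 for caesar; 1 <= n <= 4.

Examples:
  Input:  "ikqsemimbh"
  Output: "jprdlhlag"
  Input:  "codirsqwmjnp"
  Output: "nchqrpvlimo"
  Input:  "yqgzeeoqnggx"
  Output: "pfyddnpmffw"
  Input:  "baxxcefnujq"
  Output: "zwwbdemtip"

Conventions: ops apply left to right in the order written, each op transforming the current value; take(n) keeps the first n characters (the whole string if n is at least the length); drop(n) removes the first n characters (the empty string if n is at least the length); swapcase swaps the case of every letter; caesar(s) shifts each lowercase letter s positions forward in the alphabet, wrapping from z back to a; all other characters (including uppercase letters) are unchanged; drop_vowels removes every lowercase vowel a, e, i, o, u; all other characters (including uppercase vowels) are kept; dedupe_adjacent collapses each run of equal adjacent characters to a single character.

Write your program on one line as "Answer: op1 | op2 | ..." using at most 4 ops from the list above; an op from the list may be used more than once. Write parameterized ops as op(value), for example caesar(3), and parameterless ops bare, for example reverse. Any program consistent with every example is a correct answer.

caesar(20) | drop(1) | caesar(5)

Check, running the answer program on each example:
  "ikqsemimbh" -> "cekmygcgvb" -> "ekmygcgvb" -> "jprdlhlag"
  "codirsqwmjnp" -> "wixclmkqgdhj" -> "ixclmkqgdhj" -> "nchqrpvlimo"
  "yqgzeeoqnggx" -> "skatyyikhaar" -> "katyyikhaar" -> "pfyddnpmffw"
  "baxxcefnujq" -> "vurrwyzhodk" -> "urrwyzhodk" -> "zwwbdemtip"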